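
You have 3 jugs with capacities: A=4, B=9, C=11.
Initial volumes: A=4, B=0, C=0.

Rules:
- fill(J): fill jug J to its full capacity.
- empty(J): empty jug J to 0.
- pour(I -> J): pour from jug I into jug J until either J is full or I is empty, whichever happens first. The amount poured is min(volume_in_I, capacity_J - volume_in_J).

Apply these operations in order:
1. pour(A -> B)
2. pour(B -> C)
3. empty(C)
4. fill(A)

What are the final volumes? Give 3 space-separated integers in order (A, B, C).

Answer: 4 0 0

Derivation:
Step 1: pour(A -> B) -> (A=0 B=4 C=0)
Step 2: pour(B -> C) -> (A=0 B=0 C=4)
Step 3: empty(C) -> (A=0 B=0 C=0)
Step 4: fill(A) -> (A=4 B=0 C=0)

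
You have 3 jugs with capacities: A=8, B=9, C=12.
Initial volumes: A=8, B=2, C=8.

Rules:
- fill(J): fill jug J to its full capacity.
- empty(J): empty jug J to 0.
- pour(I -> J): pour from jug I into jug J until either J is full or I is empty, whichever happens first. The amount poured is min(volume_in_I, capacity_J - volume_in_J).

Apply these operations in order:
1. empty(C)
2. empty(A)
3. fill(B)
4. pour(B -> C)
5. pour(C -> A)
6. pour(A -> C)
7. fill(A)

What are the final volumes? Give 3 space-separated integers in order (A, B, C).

Answer: 8 0 9

Derivation:
Step 1: empty(C) -> (A=8 B=2 C=0)
Step 2: empty(A) -> (A=0 B=2 C=0)
Step 3: fill(B) -> (A=0 B=9 C=0)
Step 4: pour(B -> C) -> (A=0 B=0 C=9)
Step 5: pour(C -> A) -> (A=8 B=0 C=1)
Step 6: pour(A -> C) -> (A=0 B=0 C=9)
Step 7: fill(A) -> (A=8 B=0 C=9)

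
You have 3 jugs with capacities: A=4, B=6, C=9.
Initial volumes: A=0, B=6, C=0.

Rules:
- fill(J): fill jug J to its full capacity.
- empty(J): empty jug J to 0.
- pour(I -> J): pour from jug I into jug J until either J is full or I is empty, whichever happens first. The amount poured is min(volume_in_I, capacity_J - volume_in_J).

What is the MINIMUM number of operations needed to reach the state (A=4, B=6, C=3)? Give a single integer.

Answer: 4

Derivation:
BFS from (A=0, B=6, C=0). One shortest path:
  1. fill(A) -> (A=4 B=6 C=0)
  2. empty(B) -> (A=4 B=0 C=0)
  3. fill(C) -> (A=4 B=0 C=9)
  4. pour(C -> B) -> (A=4 B=6 C=3)
Reached target in 4 moves.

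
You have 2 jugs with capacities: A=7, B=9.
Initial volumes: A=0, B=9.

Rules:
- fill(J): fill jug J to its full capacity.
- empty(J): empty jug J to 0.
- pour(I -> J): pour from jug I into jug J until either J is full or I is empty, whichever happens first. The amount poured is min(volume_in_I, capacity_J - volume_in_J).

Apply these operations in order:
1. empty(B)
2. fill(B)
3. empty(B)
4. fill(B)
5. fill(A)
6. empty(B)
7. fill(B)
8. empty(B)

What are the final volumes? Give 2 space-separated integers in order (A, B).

Answer: 7 0

Derivation:
Step 1: empty(B) -> (A=0 B=0)
Step 2: fill(B) -> (A=0 B=9)
Step 3: empty(B) -> (A=0 B=0)
Step 4: fill(B) -> (A=0 B=9)
Step 5: fill(A) -> (A=7 B=9)
Step 6: empty(B) -> (A=7 B=0)
Step 7: fill(B) -> (A=7 B=9)
Step 8: empty(B) -> (A=7 B=0)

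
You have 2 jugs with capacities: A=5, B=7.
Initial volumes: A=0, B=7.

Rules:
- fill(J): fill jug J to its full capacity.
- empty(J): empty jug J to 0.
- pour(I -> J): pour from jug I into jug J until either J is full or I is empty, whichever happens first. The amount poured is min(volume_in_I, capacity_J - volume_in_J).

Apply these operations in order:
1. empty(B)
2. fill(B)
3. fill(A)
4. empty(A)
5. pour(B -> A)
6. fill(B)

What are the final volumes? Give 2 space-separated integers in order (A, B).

Step 1: empty(B) -> (A=0 B=0)
Step 2: fill(B) -> (A=0 B=7)
Step 3: fill(A) -> (A=5 B=7)
Step 4: empty(A) -> (A=0 B=7)
Step 5: pour(B -> A) -> (A=5 B=2)
Step 6: fill(B) -> (A=5 B=7)

Answer: 5 7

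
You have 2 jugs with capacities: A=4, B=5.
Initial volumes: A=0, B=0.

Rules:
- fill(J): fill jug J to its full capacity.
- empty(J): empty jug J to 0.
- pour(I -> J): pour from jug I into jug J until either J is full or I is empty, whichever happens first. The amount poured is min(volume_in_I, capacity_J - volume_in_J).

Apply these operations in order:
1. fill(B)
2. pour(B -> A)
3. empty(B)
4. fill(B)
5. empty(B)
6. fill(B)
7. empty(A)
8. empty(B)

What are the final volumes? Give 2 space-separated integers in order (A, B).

Answer: 0 0

Derivation:
Step 1: fill(B) -> (A=0 B=5)
Step 2: pour(B -> A) -> (A=4 B=1)
Step 3: empty(B) -> (A=4 B=0)
Step 4: fill(B) -> (A=4 B=5)
Step 5: empty(B) -> (A=4 B=0)
Step 6: fill(B) -> (A=4 B=5)
Step 7: empty(A) -> (A=0 B=5)
Step 8: empty(B) -> (A=0 B=0)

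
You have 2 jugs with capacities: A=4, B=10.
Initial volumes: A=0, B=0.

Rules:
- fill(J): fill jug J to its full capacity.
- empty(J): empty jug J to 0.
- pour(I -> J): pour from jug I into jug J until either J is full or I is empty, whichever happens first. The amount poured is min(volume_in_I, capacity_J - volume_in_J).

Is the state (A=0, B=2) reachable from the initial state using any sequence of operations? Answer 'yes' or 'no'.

Answer: yes

Derivation:
BFS from (A=0, B=0):
  1. fill(B) -> (A=0 B=10)
  2. pour(B -> A) -> (A=4 B=6)
  3. empty(A) -> (A=0 B=6)
  4. pour(B -> A) -> (A=4 B=2)
  5. empty(A) -> (A=0 B=2)
Target reached → yes.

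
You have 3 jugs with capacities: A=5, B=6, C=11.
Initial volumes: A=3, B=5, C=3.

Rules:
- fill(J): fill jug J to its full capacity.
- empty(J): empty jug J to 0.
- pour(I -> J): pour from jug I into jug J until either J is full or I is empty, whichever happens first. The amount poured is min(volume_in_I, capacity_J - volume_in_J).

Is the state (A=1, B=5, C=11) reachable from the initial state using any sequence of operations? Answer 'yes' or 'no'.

Answer: yes

Derivation:
BFS from (A=3, B=5, C=3):
  1. pour(C -> A) -> (A=5 B=5 C=1)
  2. empty(A) -> (A=0 B=5 C=1)
  3. pour(C -> A) -> (A=1 B=5 C=0)
  4. fill(C) -> (A=1 B=5 C=11)
Target reached → yes.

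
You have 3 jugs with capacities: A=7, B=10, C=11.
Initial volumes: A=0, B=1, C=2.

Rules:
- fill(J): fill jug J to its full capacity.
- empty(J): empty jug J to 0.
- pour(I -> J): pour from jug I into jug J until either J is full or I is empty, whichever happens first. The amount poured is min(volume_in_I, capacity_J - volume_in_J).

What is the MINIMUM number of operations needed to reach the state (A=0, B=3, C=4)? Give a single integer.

Answer: 4

Derivation:
BFS from (A=0, B=1, C=2). One shortest path:
  1. pour(C -> B) -> (A=0 B=3 C=0)
  2. fill(C) -> (A=0 B=3 C=11)
  3. pour(C -> A) -> (A=7 B=3 C=4)
  4. empty(A) -> (A=0 B=3 C=4)
Reached target in 4 moves.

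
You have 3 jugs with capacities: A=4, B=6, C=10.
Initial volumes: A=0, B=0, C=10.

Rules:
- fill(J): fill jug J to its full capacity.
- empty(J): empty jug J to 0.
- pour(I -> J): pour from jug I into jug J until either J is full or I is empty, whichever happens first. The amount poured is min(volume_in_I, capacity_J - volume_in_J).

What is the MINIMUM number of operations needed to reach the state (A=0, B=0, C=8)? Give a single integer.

Answer: 4

Derivation:
BFS from (A=0, B=0, C=10). One shortest path:
  1. fill(A) -> (A=4 B=0 C=10)
  2. pour(A -> B) -> (A=0 B=4 C=10)
  3. pour(C -> B) -> (A=0 B=6 C=8)
  4. empty(B) -> (A=0 B=0 C=8)
Reached target in 4 moves.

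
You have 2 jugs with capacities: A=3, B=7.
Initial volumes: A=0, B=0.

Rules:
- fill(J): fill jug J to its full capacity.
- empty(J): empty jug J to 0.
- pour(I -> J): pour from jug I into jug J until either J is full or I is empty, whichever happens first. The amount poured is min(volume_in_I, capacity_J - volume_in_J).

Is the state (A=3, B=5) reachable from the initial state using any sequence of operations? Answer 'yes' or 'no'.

BFS from (A=0, B=0):
  1. fill(B) -> (A=0 B=7)
  2. pour(B -> A) -> (A=3 B=4)
  3. empty(A) -> (A=0 B=4)
  4. pour(B -> A) -> (A=3 B=1)
  5. empty(A) -> (A=0 B=1)
  6. pour(B -> A) -> (A=1 B=0)
  7. fill(B) -> (A=1 B=7)
  8. pour(B -> A) -> (A=3 B=5)
Target reached → yes.

Answer: yes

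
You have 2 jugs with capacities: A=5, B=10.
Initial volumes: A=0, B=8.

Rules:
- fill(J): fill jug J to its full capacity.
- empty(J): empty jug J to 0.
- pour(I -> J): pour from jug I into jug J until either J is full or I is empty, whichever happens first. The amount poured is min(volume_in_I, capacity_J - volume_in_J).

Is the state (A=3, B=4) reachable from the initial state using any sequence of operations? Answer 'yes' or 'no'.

Answer: no

Derivation:
BFS explored all 12 reachable states.
Reachable set includes: (0,0), (0,3), (0,5), (0,8), (0,10), (3,0), (3,10), (5,0), (5,3), (5,5), (5,8), (5,10)
Target (A=3, B=4) not in reachable set → no.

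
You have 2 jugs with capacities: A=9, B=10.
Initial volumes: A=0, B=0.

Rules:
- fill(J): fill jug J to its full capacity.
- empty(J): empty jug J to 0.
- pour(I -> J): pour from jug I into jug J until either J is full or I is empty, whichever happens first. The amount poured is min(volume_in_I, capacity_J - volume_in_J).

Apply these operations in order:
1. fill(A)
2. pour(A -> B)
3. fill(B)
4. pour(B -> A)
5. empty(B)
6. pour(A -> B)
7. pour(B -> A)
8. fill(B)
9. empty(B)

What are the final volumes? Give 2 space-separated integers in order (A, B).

Answer: 9 0

Derivation:
Step 1: fill(A) -> (A=9 B=0)
Step 2: pour(A -> B) -> (A=0 B=9)
Step 3: fill(B) -> (A=0 B=10)
Step 4: pour(B -> A) -> (A=9 B=1)
Step 5: empty(B) -> (A=9 B=0)
Step 6: pour(A -> B) -> (A=0 B=9)
Step 7: pour(B -> A) -> (A=9 B=0)
Step 8: fill(B) -> (A=9 B=10)
Step 9: empty(B) -> (A=9 B=0)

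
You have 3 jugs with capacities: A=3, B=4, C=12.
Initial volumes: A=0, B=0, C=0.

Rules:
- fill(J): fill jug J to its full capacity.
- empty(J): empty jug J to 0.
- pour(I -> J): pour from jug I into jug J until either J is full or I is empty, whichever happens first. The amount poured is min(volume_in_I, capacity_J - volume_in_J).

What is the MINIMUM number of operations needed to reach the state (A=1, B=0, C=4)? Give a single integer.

BFS from (A=0, B=0, C=0). One shortest path:
  1. fill(B) -> (A=0 B=4 C=0)
  2. pour(B -> A) -> (A=3 B=1 C=0)
  3. empty(A) -> (A=0 B=1 C=0)
  4. pour(B -> A) -> (A=1 B=0 C=0)
  5. fill(B) -> (A=1 B=4 C=0)
  6. pour(B -> C) -> (A=1 B=0 C=4)
Reached target in 6 moves.

Answer: 6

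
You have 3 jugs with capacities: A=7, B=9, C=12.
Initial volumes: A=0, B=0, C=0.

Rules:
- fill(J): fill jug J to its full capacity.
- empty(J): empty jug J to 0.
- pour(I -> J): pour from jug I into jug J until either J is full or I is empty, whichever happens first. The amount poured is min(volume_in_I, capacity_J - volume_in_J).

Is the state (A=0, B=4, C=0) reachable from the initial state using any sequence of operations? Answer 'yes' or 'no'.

BFS from (A=0, B=0, C=0):
  1. fill(A) -> (A=7 B=0 C=0)
  2. fill(B) -> (A=7 B=9 C=0)
  3. pour(A -> C) -> (A=0 B=9 C=7)
  4. pour(B -> C) -> (A=0 B=4 C=12)
  5. empty(C) -> (A=0 B=4 C=0)
Target reached → yes.

Answer: yes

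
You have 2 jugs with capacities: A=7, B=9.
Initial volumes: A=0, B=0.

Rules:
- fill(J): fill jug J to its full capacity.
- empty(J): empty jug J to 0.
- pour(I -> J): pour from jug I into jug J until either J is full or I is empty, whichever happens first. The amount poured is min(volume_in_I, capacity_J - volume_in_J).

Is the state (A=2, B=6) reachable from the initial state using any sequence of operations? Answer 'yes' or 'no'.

Answer: no

Derivation:
BFS explored all 32 reachable states.
Reachable set includes: (0,0), (0,1), (0,2), (0,3), (0,4), (0,5), (0,6), (0,7), (0,8), (0,9), (1,0), (1,9) ...
Target (A=2, B=6) not in reachable set → no.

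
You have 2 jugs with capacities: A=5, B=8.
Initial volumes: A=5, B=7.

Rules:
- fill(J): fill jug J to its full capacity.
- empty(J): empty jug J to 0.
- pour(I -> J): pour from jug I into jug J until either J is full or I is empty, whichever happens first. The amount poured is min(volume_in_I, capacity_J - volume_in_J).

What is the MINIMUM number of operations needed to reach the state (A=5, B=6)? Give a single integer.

BFS from (A=5, B=7). One shortest path:
  1. empty(A) -> (A=0 B=7)
  2. fill(B) -> (A=0 B=8)
  3. pour(B -> A) -> (A=5 B=3)
  4. empty(A) -> (A=0 B=3)
  5. pour(B -> A) -> (A=3 B=0)
  6. fill(B) -> (A=3 B=8)
  7. pour(B -> A) -> (A=5 B=6)
Reached target in 7 moves.

Answer: 7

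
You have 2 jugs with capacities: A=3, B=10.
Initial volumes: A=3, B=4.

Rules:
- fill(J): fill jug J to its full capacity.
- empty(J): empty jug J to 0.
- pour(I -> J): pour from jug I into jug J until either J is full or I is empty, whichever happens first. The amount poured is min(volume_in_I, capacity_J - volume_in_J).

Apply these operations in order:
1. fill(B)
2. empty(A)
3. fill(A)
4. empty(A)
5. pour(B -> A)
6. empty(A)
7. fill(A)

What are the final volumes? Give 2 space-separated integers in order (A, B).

Step 1: fill(B) -> (A=3 B=10)
Step 2: empty(A) -> (A=0 B=10)
Step 3: fill(A) -> (A=3 B=10)
Step 4: empty(A) -> (A=0 B=10)
Step 5: pour(B -> A) -> (A=3 B=7)
Step 6: empty(A) -> (A=0 B=7)
Step 7: fill(A) -> (A=3 B=7)

Answer: 3 7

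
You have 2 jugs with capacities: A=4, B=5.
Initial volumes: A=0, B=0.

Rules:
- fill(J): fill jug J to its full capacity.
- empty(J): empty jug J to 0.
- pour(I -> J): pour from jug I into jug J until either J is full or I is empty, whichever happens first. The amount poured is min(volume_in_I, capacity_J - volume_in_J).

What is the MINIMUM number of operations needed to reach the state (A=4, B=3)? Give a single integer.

BFS from (A=0, B=0). One shortest path:
  1. fill(A) -> (A=4 B=0)
  2. pour(A -> B) -> (A=0 B=4)
  3. fill(A) -> (A=4 B=4)
  4. pour(A -> B) -> (A=3 B=5)
  5. empty(B) -> (A=3 B=0)
  6. pour(A -> B) -> (A=0 B=3)
  7. fill(A) -> (A=4 B=3)
Reached target in 7 moves.

Answer: 7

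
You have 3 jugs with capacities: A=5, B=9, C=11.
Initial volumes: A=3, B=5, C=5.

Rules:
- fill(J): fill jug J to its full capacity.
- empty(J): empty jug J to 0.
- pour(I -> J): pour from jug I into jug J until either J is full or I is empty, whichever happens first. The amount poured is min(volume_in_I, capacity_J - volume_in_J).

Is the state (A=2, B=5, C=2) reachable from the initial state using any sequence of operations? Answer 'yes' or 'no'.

BFS explored all 401 reachable states.
Reachable set includes: (0,0,0), (0,0,1), (0,0,2), (0,0,3), (0,0,4), (0,0,5), (0,0,6), (0,0,7), (0,0,8), (0,0,9), (0,0,10), (0,0,11) ...
Target (A=2, B=5, C=2) not in reachable set → no.

Answer: no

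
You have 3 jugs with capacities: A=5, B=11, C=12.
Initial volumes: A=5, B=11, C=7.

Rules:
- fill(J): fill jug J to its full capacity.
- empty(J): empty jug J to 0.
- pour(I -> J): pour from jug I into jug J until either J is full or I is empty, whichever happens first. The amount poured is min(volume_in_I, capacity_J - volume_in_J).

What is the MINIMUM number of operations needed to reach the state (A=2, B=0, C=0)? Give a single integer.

Answer: 5

Derivation:
BFS from (A=5, B=11, C=7). One shortest path:
  1. empty(A) -> (A=0 B=11 C=7)
  2. empty(B) -> (A=0 B=0 C=7)
  3. pour(C -> A) -> (A=5 B=0 C=2)
  4. empty(A) -> (A=0 B=0 C=2)
  5. pour(C -> A) -> (A=2 B=0 C=0)
Reached target in 5 moves.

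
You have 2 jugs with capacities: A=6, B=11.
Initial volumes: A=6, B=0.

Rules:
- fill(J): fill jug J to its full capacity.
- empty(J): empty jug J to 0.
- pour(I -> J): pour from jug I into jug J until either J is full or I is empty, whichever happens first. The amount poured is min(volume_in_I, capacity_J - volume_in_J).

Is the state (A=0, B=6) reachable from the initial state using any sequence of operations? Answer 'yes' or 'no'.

BFS from (A=6, B=0):
  1. pour(A -> B) -> (A=0 B=6)
Target reached → yes.

Answer: yes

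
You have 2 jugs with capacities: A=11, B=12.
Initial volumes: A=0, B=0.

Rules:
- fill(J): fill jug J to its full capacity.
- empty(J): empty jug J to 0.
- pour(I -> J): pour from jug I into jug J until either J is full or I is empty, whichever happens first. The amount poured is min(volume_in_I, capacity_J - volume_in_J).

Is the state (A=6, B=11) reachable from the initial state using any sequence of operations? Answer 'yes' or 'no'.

Answer: no

Derivation:
BFS explored all 46 reachable states.
Reachable set includes: (0,0), (0,1), (0,2), (0,3), (0,4), (0,5), (0,6), (0,7), (0,8), (0,9), (0,10), (0,11) ...
Target (A=6, B=11) not in reachable set → no.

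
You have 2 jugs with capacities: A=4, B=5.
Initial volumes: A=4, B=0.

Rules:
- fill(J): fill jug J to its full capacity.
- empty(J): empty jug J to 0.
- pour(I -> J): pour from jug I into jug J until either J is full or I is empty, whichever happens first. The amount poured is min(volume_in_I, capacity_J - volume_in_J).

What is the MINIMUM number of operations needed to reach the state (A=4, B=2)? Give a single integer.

BFS from (A=4, B=0). One shortest path:
  1. empty(A) -> (A=0 B=0)
  2. fill(B) -> (A=0 B=5)
  3. pour(B -> A) -> (A=4 B=1)
  4. empty(A) -> (A=0 B=1)
  5. pour(B -> A) -> (A=1 B=0)
  6. fill(B) -> (A=1 B=5)
  7. pour(B -> A) -> (A=4 B=2)
Reached target in 7 moves.

Answer: 7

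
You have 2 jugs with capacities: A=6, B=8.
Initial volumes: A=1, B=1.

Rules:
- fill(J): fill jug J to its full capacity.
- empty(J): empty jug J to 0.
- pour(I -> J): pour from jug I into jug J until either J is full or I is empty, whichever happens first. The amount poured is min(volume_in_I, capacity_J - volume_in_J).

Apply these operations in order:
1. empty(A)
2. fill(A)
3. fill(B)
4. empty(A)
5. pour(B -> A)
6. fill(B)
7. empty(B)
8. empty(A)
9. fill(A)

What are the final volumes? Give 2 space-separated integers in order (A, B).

Step 1: empty(A) -> (A=0 B=1)
Step 2: fill(A) -> (A=6 B=1)
Step 3: fill(B) -> (A=6 B=8)
Step 4: empty(A) -> (A=0 B=8)
Step 5: pour(B -> A) -> (A=6 B=2)
Step 6: fill(B) -> (A=6 B=8)
Step 7: empty(B) -> (A=6 B=0)
Step 8: empty(A) -> (A=0 B=0)
Step 9: fill(A) -> (A=6 B=0)

Answer: 6 0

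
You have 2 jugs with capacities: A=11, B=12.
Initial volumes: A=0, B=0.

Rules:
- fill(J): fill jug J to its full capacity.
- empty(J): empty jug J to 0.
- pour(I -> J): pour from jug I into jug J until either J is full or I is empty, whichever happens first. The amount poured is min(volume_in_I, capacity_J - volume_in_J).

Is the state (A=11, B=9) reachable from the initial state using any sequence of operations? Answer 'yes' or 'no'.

Answer: yes

Derivation:
BFS from (A=0, B=0):
  1. fill(A) -> (A=11 B=0)
  2. pour(A -> B) -> (A=0 B=11)
  3. fill(A) -> (A=11 B=11)
  4. pour(A -> B) -> (A=10 B=12)
  5. empty(B) -> (A=10 B=0)
  6. pour(A -> B) -> (A=0 B=10)
  7. fill(A) -> (A=11 B=10)
  8. pour(A -> B) -> (A=9 B=12)
  9. empty(B) -> (A=9 B=0)
  10. pour(A -> B) -> (A=0 B=9)
  11. fill(A) -> (A=11 B=9)
Target reached → yes.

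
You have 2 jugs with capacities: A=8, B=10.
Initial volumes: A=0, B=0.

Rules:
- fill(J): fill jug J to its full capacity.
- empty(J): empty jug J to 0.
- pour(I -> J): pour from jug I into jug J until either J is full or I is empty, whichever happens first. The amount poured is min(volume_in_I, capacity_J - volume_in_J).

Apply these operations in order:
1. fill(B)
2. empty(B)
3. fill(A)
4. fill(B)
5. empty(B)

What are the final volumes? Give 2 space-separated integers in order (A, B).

Step 1: fill(B) -> (A=0 B=10)
Step 2: empty(B) -> (A=0 B=0)
Step 3: fill(A) -> (A=8 B=0)
Step 4: fill(B) -> (A=8 B=10)
Step 5: empty(B) -> (A=8 B=0)

Answer: 8 0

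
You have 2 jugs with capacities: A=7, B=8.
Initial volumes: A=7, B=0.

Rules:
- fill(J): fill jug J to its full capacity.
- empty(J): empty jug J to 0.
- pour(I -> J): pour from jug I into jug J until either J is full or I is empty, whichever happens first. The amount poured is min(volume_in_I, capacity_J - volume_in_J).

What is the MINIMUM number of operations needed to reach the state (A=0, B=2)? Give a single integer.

Answer: 8

Derivation:
BFS from (A=7, B=0). One shortest path:
  1. empty(A) -> (A=0 B=0)
  2. fill(B) -> (A=0 B=8)
  3. pour(B -> A) -> (A=7 B=1)
  4. empty(A) -> (A=0 B=1)
  5. pour(B -> A) -> (A=1 B=0)
  6. fill(B) -> (A=1 B=8)
  7. pour(B -> A) -> (A=7 B=2)
  8. empty(A) -> (A=0 B=2)
Reached target in 8 moves.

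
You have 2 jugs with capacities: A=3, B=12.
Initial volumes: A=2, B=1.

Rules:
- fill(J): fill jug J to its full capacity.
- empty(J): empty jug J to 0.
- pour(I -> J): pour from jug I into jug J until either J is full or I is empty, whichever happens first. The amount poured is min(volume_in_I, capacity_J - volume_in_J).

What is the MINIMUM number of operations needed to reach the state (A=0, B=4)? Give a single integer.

Answer: 2

Derivation:
BFS from (A=2, B=1). One shortest path:
  1. fill(A) -> (A=3 B=1)
  2. pour(A -> B) -> (A=0 B=4)
Reached target in 2 moves.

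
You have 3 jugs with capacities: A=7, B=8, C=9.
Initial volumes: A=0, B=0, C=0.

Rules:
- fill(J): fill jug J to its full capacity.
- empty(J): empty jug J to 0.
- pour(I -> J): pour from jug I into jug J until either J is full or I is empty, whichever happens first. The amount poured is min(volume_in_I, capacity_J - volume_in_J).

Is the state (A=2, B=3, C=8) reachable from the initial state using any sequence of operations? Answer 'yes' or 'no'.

Answer: no

Derivation:
BFS explored all 384 reachable states.
Reachable set includes: (0,0,0), (0,0,1), (0,0,2), (0,0,3), (0,0,4), (0,0,5), (0,0,6), (0,0,7), (0,0,8), (0,0,9), (0,1,0), (0,1,1) ...
Target (A=2, B=3, C=8) not in reachable set → no.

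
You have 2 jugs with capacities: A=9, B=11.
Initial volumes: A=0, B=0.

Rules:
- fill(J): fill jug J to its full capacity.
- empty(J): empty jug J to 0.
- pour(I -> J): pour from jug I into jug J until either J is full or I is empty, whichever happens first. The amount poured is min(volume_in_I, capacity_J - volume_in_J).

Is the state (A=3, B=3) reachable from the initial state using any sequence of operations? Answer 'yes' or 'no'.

BFS explored all 40 reachable states.
Reachable set includes: (0,0), (0,1), (0,2), (0,3), (0,4), (0,5), (0,6), (0,7), (0,8), (0,9), (0,10), (0,11) ...
Target (A=3, B=3) not in reachable set → no.

Answer: no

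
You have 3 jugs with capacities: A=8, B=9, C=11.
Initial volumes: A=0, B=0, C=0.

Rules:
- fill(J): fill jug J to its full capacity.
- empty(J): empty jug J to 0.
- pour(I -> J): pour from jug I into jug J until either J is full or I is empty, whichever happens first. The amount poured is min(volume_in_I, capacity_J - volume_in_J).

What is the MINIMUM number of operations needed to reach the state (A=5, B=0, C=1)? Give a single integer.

Answer: 7

Derivation:
BFS from (A=0, B=0, C=0). One shortest path:
  1. fill(A) -> (A=8 B=0 C=0)
  2. fill(B) -> (A=8 B=9 C=0)
  3. pour(A -> C) -> (A=0 B=9 C=8)
  4. pour(B -> A) -> (A=8 B=1 C=8)
  5. pour(A -> C) -> (A=5 B=1 C=11)
  6. empty(C) -> (A=5 B=1 C=0)
  7. pour(B -> C) -> (A=5 B=0 C=1)
Reached target in 7 moves.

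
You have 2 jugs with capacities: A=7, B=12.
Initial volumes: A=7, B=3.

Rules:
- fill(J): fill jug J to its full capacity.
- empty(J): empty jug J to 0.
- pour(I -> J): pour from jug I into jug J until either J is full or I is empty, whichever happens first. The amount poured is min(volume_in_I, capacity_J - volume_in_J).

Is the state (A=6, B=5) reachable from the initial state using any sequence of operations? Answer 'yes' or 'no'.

Answer: no

Derivation:
BFS explored all 38 reachable states.
Reachable set includes: (0,0), (0,1), (0,2), (0,3), (0,4), (0,5), (0,6), (0,7), (0,8), (0,9), (0,10), (0,11) ...
Target (A=6, B=5) not in reachable set → no.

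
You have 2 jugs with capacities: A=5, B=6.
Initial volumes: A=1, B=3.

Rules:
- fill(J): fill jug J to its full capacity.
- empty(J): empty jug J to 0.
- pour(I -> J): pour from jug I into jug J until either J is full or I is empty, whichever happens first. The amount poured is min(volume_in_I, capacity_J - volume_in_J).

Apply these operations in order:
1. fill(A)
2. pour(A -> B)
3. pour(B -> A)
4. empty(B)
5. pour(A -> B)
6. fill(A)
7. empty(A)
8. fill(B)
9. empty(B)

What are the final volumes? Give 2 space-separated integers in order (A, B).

Answer: 0 0

Derivation:
Step 1: fill(A) -> (A=5 B=3)
Step 2: pour(A -> B) -> (A=2 B=6)
Step 3: pour(B -> A) -> (A=5 B=3)
Step 4: empty(B) -> (A=5 B=0)
Step 5: pour(A -> B) -> (A=0 B=5)
Step 6: fill(A) -> (A=5 B=5)
Step 7: empty(A) -> (A=0 B=5)
Step 8: fill(B) -> (A=0 B=6)
Step 9: empty(B) -> (A=0 B=0)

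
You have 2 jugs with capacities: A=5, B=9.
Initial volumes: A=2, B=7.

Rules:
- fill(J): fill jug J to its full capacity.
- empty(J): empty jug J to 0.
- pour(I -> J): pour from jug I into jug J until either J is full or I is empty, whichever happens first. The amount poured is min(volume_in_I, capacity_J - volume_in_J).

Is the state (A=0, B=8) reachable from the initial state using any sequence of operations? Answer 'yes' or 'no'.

Answer: yes

Derivation:
BFS from (A=2, B=7):
  1. fill(A) -> (A=5 B=7)
  2. pour(A -> B) -> (A=3 B=9)
  3. empty(B) -> (A=3 B=0)
  4. pour(A -> B) -> (A=0 B=3)
  5. fill(A) -> (A=5 B=3)
  6. pour(A -> B) -> (A=0 B=8)
Target reached → yes.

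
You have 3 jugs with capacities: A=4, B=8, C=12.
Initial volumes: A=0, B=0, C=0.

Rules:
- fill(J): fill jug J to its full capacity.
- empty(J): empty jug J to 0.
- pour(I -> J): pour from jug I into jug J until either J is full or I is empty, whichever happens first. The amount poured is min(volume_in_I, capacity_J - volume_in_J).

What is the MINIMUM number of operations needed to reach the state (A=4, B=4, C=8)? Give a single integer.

Answer: 4

Derivation:
BFS from (A=0, B=0, C=0). One shortest path:
  1. fill(A) -> (A=4 B=0 C=0)
  2. fill(C) -> (A=4 B=0 C=12)
  3. pour(A -> B) -> (A=0 B=4 C=12)
  4. pour(C -> A) -> (A=4 B=4 C=8)
Reached target in 4 moves.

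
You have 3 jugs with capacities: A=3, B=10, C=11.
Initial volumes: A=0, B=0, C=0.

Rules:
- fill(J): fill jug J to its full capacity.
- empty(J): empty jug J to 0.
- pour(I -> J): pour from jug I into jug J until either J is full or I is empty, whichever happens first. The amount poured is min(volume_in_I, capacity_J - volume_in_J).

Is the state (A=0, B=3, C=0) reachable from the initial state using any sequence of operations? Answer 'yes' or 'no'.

Answer: yes

Derivation:
BFS from (A=0, B=0, C=0):
  1. fill(A) -> (A=3 B=0 C=0)
  2. pour(A -> B) -> (A=0 B=3 C=0)
Target reached → yes.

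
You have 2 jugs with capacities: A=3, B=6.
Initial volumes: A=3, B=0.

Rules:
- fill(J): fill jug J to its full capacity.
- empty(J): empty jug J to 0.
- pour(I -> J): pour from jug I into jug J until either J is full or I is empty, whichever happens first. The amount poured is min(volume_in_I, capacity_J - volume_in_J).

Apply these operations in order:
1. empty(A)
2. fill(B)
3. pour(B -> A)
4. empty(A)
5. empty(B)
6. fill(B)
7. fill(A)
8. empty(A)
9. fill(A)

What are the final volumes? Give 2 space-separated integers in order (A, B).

Step 1: empty(A) -> (A=0 B=0)
Step 2: fill(B) -> (A=0 B=6)
Step 3: pour(B -> A) -> (A=3 B=3)
Step 4: empty(A) -> (A=0 B=3)
Step 5: empty(B) -> (A=0 B=0)
Step 6: fill(B) -> (A=0 B=6)
Step 7: fill(A) -> (A=3 B=6)
Step 8: empty(A) -> (A=0 B=6)
Step 9: fill(A) -> (A=3 B=6)

Answer: 3 6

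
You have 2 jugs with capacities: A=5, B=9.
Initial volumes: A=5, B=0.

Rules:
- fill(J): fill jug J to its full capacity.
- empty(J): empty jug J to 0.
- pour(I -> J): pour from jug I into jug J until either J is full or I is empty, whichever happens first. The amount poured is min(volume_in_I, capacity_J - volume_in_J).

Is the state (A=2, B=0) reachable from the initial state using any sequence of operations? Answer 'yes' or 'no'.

Answer: yes

Derivation:
BFS from (A=5, B=0):
  1. pour(A -> B) -> (A=0 B=5)
  2. fill(A) -> (A=5 B=5)
  3. pour(A -> B) -> (A=1 B=9)
  4. empty(B) -> (A=1 B=0)
  5. pour(A -> B) -> (A=0 B=1)
  6. fill(A) -> (A=5 B=1)
  7. pour(A -> B) -> (A=0 B=6)
  8. fill(A) -> (A=5 B=6)
  9. pour(A -> B) -> (A=2 B=9)
  10. empty(B) -> (A=2 B=0)
Target reached → yes.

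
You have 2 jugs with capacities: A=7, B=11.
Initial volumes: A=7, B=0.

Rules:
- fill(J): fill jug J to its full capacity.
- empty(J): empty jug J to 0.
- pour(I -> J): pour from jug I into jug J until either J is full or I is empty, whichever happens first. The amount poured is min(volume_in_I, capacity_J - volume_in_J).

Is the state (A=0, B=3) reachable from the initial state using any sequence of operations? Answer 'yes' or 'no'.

Answer: yes

Derivation:
BFS from (A=7, B=0):
  1. pour(A -> B) -> (A=0 B=7)
  2. fill(A) -> (A=7 B=7)
  3. pour(A -> B) -> (A=3 B=11)
  4. empty(B) -> (A=3 B=0)
  5. pour(A -> B) -> (A=0 B=3)
Target reached → yes.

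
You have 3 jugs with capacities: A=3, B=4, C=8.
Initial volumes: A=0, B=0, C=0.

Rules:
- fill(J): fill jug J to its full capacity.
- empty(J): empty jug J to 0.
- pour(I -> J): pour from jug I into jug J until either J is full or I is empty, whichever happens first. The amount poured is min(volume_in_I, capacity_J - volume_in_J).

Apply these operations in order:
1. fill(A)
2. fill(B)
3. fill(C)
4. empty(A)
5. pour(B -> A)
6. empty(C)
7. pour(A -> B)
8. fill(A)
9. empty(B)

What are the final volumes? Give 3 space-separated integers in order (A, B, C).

Step 1: fill(A) -> (A=3 B=0 C=0)
Step 2: fill(B) -> (A=3 B=4 C=0)
Step 3: fill(C) -> (A=3 B=4 C=8)
Step 4: empty(A) -> (A=0 B=4 C=8)
Step 5: pour(B -> A) -> (A=3 B=1 C=8)
Step 6: empty(C) -> (A=3 B=1 C=0)
Step 7: pour(A -> B) -> (A=0 B=4 C=0)
Step 8: fill(A) -> (A=3 B=4 C=0)
Step 9: empty(B) -> (A=3 B=0 C=0)

Answer: 3 0 0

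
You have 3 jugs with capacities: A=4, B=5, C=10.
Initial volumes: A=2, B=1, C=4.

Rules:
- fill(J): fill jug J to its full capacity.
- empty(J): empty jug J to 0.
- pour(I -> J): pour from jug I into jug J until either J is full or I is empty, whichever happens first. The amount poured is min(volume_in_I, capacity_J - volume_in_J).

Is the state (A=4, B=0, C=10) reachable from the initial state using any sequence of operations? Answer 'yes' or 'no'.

Answer: yes

Derivation:
BFS from (A=2, B=1, C=4):
  1. fill(A) -> (A=4 B=1 C=4)
  2. empty(B) -> (A=4 B=0 C=4)
  3. fill(C) -> (A=4 B=0 C=10)
Target reached → yes.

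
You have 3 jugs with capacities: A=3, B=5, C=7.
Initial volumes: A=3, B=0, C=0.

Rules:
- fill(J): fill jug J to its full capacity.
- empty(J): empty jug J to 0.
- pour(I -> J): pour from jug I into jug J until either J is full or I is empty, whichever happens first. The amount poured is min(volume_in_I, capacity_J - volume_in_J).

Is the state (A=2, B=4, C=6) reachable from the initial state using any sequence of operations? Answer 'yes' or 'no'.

BFS explored all 144 reachable states.
Reachable set includes: (0,0,0), (0,0,1), (0,0,2), (0,0,3), (0,0,4), (0,0,5), (0,0,6), (0,0,7), (0,1,0), (0,1,1), (0,1,2), (0,1,3) ...
Target (A=2, B=4, C=6) not in reachable set → no.

Answer: no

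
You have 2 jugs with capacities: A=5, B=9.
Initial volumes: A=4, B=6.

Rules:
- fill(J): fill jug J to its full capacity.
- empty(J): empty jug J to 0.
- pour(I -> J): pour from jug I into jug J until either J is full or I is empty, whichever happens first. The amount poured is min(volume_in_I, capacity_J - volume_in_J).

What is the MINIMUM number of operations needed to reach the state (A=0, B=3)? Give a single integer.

BFS from (A=4, B=6). One shortest path:
  1. fill(B) -> (A=4 B=9)
  2. pour(B -> A) -> (A=5 B=8)
  3. empty(A) -> (A=0 B=8)
  4. pour(B -> A) -> (A=5 B=3)
  5. empty(A) -> (A=0 B=3)
Reached target in 5 moves.

Answer: 5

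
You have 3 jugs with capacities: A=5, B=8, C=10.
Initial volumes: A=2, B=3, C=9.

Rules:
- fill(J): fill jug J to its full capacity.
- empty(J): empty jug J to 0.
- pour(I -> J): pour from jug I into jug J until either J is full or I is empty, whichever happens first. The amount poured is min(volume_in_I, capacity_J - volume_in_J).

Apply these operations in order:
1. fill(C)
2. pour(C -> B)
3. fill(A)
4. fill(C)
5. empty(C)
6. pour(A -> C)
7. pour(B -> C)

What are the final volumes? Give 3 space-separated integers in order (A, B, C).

Answer: 0 3 10

Derivation:
Step 1: fill(C) -> (A=2 B=3 C=10)
Step 2: pour(C -> B) -> (A=2 B=8 C=5)
Step 3: fill(A) -> (A=5 B=8 C=5)
Step 4: fill(C) -> (A=5 B=8 C=10)
Step 5: empty(C) -> (A=5 B=8 C=0)
Step 6: pour(A -> C) -> (A=0 B=8 C=5)
Step 7: pour(B -> C) -> (A=0 B=3 C=10)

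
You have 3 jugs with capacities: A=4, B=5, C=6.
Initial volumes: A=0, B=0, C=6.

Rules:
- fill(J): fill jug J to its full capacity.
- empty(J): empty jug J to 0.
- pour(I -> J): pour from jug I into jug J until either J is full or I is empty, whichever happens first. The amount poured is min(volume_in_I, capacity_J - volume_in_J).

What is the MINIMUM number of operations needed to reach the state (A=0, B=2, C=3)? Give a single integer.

Answer: 7

Derivation:
BFS from (A=0, B=0, C=6). One shortest path:
  1. fill(A) -> (A=4 B=0 C=6)
  2. pour(A -> B) -> (A=0 B=4 C=6)
  3. pour(C -> A) -> (A=4 B=4 C=2)
  4. pour(A -> B) -> (A=3 B=5 C=2)
  5. empty(B) -> (A=3 B=0 C=2)
  6. pour(C -> B) -> (A=3 B=2 C=0)
  7. pour(A -> C) -> (A=0 B=2 C=3)
Reached target in 7 moves.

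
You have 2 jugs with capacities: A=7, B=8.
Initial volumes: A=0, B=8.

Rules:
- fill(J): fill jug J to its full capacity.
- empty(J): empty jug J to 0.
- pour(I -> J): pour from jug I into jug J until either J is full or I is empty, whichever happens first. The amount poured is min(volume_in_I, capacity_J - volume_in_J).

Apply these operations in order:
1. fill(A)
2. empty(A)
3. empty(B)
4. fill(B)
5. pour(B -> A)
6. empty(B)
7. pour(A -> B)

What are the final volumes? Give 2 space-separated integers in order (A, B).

Answer: 0 7

Derivation:
Step 1: fill(A) -> (A=7 B=8)
Step 2: empty(A) -> (A=0 B=8)
Step 3: empty(B) -> (A=0 B=0)
Step 4: fill(B) -> (A=0 B=8)
Step 5: pour(B -> A) -> (A=7 B=1)
Step 6: empty(B) -> (A=7 B=0)
Step 7: pour(A -> B) -> (A=0 B=7)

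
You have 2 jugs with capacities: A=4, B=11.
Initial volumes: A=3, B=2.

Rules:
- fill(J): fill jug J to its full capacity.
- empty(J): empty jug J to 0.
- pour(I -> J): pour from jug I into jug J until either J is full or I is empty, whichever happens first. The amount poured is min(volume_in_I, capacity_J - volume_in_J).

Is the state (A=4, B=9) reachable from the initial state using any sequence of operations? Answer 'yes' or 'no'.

BFS from (A=3, B=2):
  1. empty(A) -> (A=0 B=2)
  2. pour(B -> A) -> (A=2 B=0)
  3. fill(B) -> (A=2 B=11)
  4. pour(B -> A) -> (A=4 B=9)
Target reached → yes.

Answer: yes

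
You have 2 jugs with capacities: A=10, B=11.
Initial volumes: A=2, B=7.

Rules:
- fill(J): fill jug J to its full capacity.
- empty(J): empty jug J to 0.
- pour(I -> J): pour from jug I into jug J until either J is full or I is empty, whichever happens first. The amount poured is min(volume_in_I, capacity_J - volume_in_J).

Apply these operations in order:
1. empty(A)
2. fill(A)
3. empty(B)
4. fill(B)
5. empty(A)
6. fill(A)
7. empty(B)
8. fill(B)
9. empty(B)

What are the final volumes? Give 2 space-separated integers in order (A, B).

Answer: 10 0

Derivation:
Step 1: empty(A) -> (A=0 B=7)
Step 2: fill(A) -> (A=10 B=7)
Step 3: empty(B) -> (A=10 B=0)
Step 4: fill(B) -> (A=10 B=11)
Step 5: empty(A) -> (A=0 B=11)
Step 6: fill(A) -> (A=10 B=11)
Step 7: empty(B) -> (A=10 B=0)
Step 8: fill(B) -> (A=10 B=11)
Step 9: empty(B) -> (A=10 B=0)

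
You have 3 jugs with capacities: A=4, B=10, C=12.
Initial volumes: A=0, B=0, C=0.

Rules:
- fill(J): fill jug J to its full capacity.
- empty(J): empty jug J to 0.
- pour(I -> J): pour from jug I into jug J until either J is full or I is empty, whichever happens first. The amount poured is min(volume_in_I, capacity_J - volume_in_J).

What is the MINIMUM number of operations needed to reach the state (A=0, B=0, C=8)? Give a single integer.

Answer: 3

Derivation:
BFS from (A=0, B=0, C=0). One shortest path:
  1. fill(C) -> (A=0 B=0 C=12)
  2. pour(C -> A) -> (A=4 B=0 C=8)
  3. empty(A) -> (A=0 B=0 C=8)
Reached target in 3 moves.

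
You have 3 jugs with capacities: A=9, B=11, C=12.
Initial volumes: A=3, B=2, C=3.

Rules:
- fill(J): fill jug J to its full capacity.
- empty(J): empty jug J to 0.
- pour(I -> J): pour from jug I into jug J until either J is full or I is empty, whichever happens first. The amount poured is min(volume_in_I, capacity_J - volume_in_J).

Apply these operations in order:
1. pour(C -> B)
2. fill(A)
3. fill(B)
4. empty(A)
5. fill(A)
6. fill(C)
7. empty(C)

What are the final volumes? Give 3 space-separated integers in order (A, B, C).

Answer: 9 11 0

Derivation:
Step 1: pour(C -> B) -> (A=3 B=5 C=0)
Step 2: fill(A) -> (A=9 B=5 C=0)
Step 3: fill(B) -> (A=9 B=11 C=0)
Step 4: empty(A) -> (A=0 B=11 C=0)
Step 5: fill(A) -> (A=9 B=11 C=0)
Step 6: fill(C) -> (A=9 B=11 C=12)
Step 7: empty(C) -> (A=9 B=11 C=0)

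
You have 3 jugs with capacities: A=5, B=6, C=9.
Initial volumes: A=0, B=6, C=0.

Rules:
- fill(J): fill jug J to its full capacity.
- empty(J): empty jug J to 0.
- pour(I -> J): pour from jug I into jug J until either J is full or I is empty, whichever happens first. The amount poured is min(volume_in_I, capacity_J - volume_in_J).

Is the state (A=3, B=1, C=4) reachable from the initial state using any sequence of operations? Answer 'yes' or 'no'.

Answer: no

Derivation:
BFS explored all 260 reachable states.
Reachable set includes: (0,0,0), (0,0,1), (0,0,2), (0,0,3), (0,0,4), (0,0,5), (0,0,6), (0,0,7), (0,0,8), (0,0,9), (0,1,0), (0,1,1) ...
Target (A=3, B=1, C=4) not in reachable set → no.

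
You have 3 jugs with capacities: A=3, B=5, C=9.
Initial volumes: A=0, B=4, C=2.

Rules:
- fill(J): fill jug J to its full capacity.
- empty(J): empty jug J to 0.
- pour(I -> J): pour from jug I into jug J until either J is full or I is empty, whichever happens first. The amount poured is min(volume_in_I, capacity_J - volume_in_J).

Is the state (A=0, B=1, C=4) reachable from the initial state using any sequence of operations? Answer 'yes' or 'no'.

Answer: yes

Derivation:
BFS from (A=0, B=4, C=2):
  1. fill(A) -> (A=3 B=4 C=2)
  2. fill(B) -> (A=3 B=5 C=2)
  3. pour(B -> C) -> (A=3 B=0 C=7)
  4. pour(A -> C) -> (A=1 B=0 C=9)
  5. pour(C -> B) -> (A=1 B=5 C=4)
  6. empty(B) -> (A=1 B=0 C=4)
  7. pour(A -> B) -> (A=0 B=1 C=4)
Target reached → yes.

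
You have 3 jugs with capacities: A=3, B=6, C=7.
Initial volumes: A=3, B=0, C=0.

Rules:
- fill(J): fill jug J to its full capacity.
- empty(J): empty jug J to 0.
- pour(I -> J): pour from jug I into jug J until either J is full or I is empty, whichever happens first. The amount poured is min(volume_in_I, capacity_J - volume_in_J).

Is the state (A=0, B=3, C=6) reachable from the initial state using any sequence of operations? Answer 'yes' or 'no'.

Answer: yes

Derivation:
BFS from (A=3, B=0, C=0):
  1. fill(B) -> (A=3 B=6 C=0)
  2. pour(B -> C) -> (A=3 B=0 C=6)
  3. pour(A -> B) -> (A=0 B=3 C=6)
Target reached → yes.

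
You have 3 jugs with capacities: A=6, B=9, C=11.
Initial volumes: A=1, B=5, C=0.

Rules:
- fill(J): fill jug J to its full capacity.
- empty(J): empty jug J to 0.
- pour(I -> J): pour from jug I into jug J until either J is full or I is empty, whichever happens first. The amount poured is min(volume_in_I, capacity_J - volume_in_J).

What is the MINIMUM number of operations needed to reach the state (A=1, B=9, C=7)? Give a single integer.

BFS from (A=1, B=5, C=0). One shortest path:
  1. fill(C) -> (A=1 B=5 C=11)
  2. pour(C -> B) -> (A=1 B=9 C=7)
Reached target in 2 moves.

Answer: 2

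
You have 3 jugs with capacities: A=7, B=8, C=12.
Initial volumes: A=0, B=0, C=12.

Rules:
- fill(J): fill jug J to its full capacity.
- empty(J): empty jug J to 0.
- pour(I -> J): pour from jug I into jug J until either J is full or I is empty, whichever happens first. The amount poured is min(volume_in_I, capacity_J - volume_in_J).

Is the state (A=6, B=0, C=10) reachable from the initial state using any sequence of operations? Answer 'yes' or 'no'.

BFS from (A=0, B=0, C=12):
  1. pour(C -> A) -> (A=7 B=0 C=5)
  2. pour(A -> B) -> (A=0 B=7 C=5)
  3. pour(C -> A) -> (A=5 B=7 C=0)
  4. fill(C) -> (A=5 B=7 C=12)
  5. pour(C -> A) -> (A=7 B=7 C=10)
  6. pour(A -> B) -> (A=6 B=8 C=10)
  7. empty(B) -> (A=6 B=0 C=10)
Target reached → yes.

Answer: yes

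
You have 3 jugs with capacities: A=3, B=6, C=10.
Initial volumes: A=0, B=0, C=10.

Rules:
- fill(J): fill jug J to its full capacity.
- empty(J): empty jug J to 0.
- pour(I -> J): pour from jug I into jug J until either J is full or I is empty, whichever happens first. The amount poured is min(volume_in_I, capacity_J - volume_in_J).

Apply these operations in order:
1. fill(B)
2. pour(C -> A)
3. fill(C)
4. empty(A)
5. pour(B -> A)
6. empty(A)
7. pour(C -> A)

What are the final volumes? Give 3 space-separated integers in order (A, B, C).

Answer: 3 3 7

Derivation:
Step 1: fill(B) -> (A=0 B=6 C=10)
Step 2: pour(C -> A) -> (A=3 B=6 C=7)
Step 3: fill(C) -> (A=3 B=6 C=10)
Step 4: empty(A) -> (A=0 B=6 C=10)
Step 5: pour(B -> A) -> (A=3 B=3 C=10)
Step 6: empty(A) -> (A=0 B=3 C=10)
Step 7: pour(C -> A) -> (A=3 B=3 C=7)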